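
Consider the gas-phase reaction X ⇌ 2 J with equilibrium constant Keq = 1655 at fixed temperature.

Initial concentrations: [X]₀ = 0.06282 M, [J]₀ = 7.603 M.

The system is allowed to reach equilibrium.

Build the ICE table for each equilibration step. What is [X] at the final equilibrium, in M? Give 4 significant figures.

[X]_eq = 0.03543 M

Q₀ = 920.2 vs Keq = 1655 ⇒ Q<K, forward
Step 1:
                    X           J
  I           0.06282       7.603
  C          -0.02739     0.05477
  E           0.03543       7.658
  solve Keq expr → x = 0.02739; check Q = 1655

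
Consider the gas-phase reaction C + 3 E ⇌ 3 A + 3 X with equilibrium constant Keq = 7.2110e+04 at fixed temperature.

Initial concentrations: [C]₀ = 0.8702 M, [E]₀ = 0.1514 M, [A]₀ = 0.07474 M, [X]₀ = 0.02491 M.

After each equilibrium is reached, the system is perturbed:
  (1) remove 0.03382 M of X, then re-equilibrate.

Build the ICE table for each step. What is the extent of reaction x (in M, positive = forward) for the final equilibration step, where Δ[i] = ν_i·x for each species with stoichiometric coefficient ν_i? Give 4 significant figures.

Q₀ = 2.1369e-06 vs Keq = 7.2110e+04 ⇒ Q<K, forward
Step 1:
                   C          E          A          X
  init        0.8702     0.1514    0.07474    0.02491
  Δ         -0.05013    -0.1504     0.1504     0.1504
  eq          0.8201   0.001013     0.2251     0.1753
  solve Keq expr → x = 0.05013; check Q = 7.2110e+04
Then remove 0.03382 M of X.
Step 2:
                   C          E          A          X
  init        0.8201   0.001013     0.2251     0.1415
  Δ       -6.4528e-05 -1.9358e-04 1.9358e-04 1.9358e-04
  eq            0.82 8.1936e-04     0.2253     0.1417
  solve Keq expr → x = 6.4528e-05; check Q = 7.2110e+04

x = 6.4528e-05 M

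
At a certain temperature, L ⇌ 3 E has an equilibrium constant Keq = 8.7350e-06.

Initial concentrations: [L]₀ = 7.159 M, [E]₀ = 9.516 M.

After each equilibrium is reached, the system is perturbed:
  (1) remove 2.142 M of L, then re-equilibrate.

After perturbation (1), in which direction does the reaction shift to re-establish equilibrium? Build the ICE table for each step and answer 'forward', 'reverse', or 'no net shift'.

Q₀ = 120.4 vs Keq = 8.7350e-06 ⇒ Q>K, reverse
Step 1:
                    L           E
  Initial       7.159       9.516
  Change        3.157      -9.471
  Equil         10.32     0.04483
  solve Keq expr → x = -3.157; check Q = 8.7350e-06
Then remove 2.142 M of L.
Step 2:
                    L           E
  Initial       8.174     0.04483
  Change     0.001115   -0.003345
  Equil         8.175     0.04149
  solve Keq expr → x = -0.001115; check Q = 8.7350e-06

Direction: reverse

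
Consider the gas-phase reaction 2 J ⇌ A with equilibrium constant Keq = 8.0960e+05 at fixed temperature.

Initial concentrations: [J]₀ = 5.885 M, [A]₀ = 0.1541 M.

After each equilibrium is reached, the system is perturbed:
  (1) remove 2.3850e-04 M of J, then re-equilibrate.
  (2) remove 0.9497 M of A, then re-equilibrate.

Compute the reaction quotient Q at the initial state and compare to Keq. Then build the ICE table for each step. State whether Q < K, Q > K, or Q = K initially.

Q₀ = 0.004449; Q < K (proceeds forward)

Q₀ = 0.004449 vs Keq = 8.0960e+05 ⇒ Q<K, forward
Step 1:
                    J           A
  Initial       5.885      0.1541
  Change       -5.883       2.942
  Equil      0.001955       3.096
  solve Keq expr → x = 2.942; check Q = 8.0960e+05
Then remove 2.3850e-04 M of J.
Step 2:
                    J           A
  Initial    0.001717       3.096
  Change   2.3846e-04 -1.1923e-04
  Equil      0.001955       3.096
  solve Keq expr → x = -1.1923e-04; check Q = 8.0960e+05
Then remove 0.9497 M of A.
Step 3:
                    J           A
  Initial    0.001955       2.146
  Change  -3.2729e-04  1.6365e-04
  Equil      0.001628       2.146
  solve Keq expr → x = 1.6365e-04; check Q = 8.0960e+05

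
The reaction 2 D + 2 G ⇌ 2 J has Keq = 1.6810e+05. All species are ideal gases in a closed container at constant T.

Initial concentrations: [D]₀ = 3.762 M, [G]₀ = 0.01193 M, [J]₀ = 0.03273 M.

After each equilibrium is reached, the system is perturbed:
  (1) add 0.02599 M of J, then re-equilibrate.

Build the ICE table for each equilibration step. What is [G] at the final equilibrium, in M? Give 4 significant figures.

[G]_eq = 4.5920e-05 M

Q₀ = 0.5318 vs Keq = 1.6810e+05 ⇒ Q<K, forward
Step 1:
                    D           G           J
  I             3.762     0.01193     0.03273
  C           -0.0119     -0.0119      0.0119
  E              3.75  2.9028e-05     0.04463
  solve Keq expr → x = 0.00595; check Q = 1.6810e+05
Then add 0.02599 M of J.
Step 2:
                    D           G           J
  I              3.75  2.9028e-05     0.07062
  C        1.6892e-05  1.6892e-05 -1.6892e-05
  E              3.75  4.5920e-05      0.0706
  solve Keq expr → x = -8.4462e-06; check Q = 1.6810e+05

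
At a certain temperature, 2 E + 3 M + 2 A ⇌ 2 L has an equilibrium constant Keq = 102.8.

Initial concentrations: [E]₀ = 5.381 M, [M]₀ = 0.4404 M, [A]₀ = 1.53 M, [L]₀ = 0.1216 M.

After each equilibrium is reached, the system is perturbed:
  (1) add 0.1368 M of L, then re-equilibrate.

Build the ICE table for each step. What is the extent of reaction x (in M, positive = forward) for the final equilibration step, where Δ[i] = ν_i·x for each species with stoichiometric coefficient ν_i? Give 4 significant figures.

Q₀ = 0.002554 vs Keq = 102.8 ⇒ Q<K, forward
Step 1:
                    E           M           A           L
  I             5.381      0.4404        1.53      0.1216
  C           -0.2715     -0.4073     -0.2715      0.2715
  E             5.109     0.03313       1.258      0.3931
  solve Keq expr → x = 0.1358; check Q = 102.8
Then add 0.1368 M of L.
Step 2:
                    E           M           A           L
  I             5.109     0.03313       1.258      0.5299
  C          0.004626    0.006939    0.004626   -0.004626
  E             5.114     0.04007       1.263      0.5253
  solve Keq expr → x = -0.002313; check Q = 102.8

x = -0.002313 M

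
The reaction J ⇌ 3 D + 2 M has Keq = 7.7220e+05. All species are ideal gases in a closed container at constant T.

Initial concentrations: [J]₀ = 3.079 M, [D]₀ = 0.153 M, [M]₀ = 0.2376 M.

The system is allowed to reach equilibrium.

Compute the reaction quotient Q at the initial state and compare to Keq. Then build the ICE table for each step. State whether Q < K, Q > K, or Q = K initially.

Q₀ = 6.5669e-05 vs Keq = 7.7220e+05 ⇒ Q<K, forward
Step 1:
                    J           D           M
  init          3.079       0.153      0.2376
  Δ            -3.038       9.114       6.076
  eq          0.04108       9.267       6.313
  solve Keq expr → x = 3.038; check Q = 7.7220e+05

Q₀ = 6.5669e-05; Q < K (proceeds forward)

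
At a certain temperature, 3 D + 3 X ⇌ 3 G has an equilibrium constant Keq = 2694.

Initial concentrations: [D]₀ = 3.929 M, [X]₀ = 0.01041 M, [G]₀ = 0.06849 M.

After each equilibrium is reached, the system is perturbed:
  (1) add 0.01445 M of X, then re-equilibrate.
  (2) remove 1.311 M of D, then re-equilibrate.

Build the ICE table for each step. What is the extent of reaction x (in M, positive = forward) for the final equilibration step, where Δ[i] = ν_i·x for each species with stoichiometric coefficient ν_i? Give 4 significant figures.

x = -2.7613e-04 M

Q₀ = 4.696 vs Keq = 2694 ⇒ Q<K, forward
Step 1:
                   D          X          G
  Initial      3.929    0.01041    0.06849
  Change    -0.00899   -0.00899    0.00899
  Equil         3.92    0.00142    0.07748
  solve Keq expr → x = 0.002997; check Q = 2694
Then add 0.01445 M of X.
Step 2:
                   D          X          G
  Initial       3.92    0.01587    0.07748
  Change    -0.01418   -0.01418    0.01418
  Equil        3.906   0.001687    0.09166
  solve Keq expr → x = 0.004728; check Q = 2694
Then remove 1.311 M of D.
Step 3:
                   D          X          G
  Initial      2.595   0.001687    0.09166
  Change  8.2839e-04 8.2839e-04 -8.2839e-04
  Equil        2.596   0.002515    0.09083
  solve Keq expr → x = -2.7613e-04; check Q = 2694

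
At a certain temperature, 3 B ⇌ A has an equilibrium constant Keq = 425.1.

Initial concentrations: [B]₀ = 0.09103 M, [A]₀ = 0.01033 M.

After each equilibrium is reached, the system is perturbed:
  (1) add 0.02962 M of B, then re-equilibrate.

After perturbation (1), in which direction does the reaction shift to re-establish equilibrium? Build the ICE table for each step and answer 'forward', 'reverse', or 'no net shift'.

Q₀ = 13.69 vs Keq = 425.1 ⇒ Q<K, forward
Step 1:
                  B         A
  I         0.09103   0.01033
  C        -0.05097   0.01699
  E         0.04006   0.02732
  solve Keq expr → x = 0.01699; check Q = 425.1
Then add 0.02962 M of B.
Step 2:
                  B         A
  I         0.06968   0.02732
  C        -0.02579  0.008598
  E         0.04388   0.03592
  solve Keq expr → x = 0.008598; check Q = 425.1

Direction: forward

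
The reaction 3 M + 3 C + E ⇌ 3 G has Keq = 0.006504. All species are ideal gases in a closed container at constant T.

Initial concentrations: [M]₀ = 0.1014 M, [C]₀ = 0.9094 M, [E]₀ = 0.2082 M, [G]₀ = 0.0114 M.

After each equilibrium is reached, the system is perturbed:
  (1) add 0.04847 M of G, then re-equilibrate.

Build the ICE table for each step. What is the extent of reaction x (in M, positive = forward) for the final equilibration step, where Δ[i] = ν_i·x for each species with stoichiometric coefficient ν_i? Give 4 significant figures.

x = -0.01436 M

Q₀ = 0.009075 vs Keq = 0.006504 ⇒ Q>K, reverse
Step 1:
                   M          C          E          G
  init        0.1014     0.9094     0.2082     0.0114
  Δ         0.001072   0.001072 3.5740e-04  -0.001072
  eq          0.1025     0.9105     0.2086    0.01033
  solve Keq expr → x = -3.5740e-04; check Q = 0.006504
Then add 0.04847 M of G.
Step 2:
                   M          C          E          G
  init        0.1025     0.9105     0.2086     0.0588
  Δ          0.04309    0.04309    0.01436   -0.04309
  eq          0.1456     0.9536     0.2229    0.01571
  solve Keq expr → x = -0.01436; check Q = 0.006504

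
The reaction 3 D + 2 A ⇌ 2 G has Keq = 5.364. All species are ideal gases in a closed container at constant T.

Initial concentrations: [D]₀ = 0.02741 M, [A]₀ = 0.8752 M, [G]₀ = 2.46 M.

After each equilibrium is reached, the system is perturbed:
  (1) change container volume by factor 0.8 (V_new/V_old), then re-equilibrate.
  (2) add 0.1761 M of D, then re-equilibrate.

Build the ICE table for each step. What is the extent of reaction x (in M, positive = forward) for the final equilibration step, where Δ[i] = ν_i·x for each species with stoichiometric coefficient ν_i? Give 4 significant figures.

x = 0.04287 M

Q₀ = 3.8364e+05 vs Keq = 5.364 ⇒ Q>K, reverse
Step 1:
                  D         A         G
  init      0.02741    0.8752      2.46
  Δ          0.7116    0.4744   -0.4744
  eq          0.739      1.35     1.986
  solve Keq expr → x = -0.2372; check Q = 5.364
Then change container volume by factor 0.8 (V_new/V_old).
Step 2:
                  D         A         G
  init       0.9237     1.687     2.482
  Δ         -0.1378  -0.09188   0.09188
  eq         0.7859     1.595     2.574
  solve Keq expr → x = 0.04594; check Q = 5.364
Then add 0.1761 M of D.
Step 3:
                  D         A         G
  init        0.962     1.595     2.574
  Δ         -0.1286  -0.08574   0.08574
  eq         0.8334     1.509      2.66
  solve Keq expr → x = 0.04287; check Q = 5.364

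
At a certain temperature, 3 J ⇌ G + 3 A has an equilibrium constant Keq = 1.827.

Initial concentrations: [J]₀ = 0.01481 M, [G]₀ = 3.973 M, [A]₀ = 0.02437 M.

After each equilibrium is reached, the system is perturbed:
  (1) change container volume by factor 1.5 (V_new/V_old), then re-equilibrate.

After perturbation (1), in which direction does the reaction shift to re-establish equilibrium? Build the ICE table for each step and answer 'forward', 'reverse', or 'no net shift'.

Q₀ = 17.7 vs Keq = 1.827 ⇒ Q>K, reverse
Step 1:
                    J           G           A
  I           0.01481       3.973     0.02437
  C            0.0073   -0.002433     -0.0073
  E           0.02211       3.971     0.01707
  solve Keq expr → x = -0.002433; check Q = 1.827
Then change container volume by factor 1.5 (V_new/V_old).
Step 2:
                    J           G           A
  I           0.01474       2.647     0.01138
  C       -8.7399e-04  2.9133e-04  8.7399e-04
  E           0.01387       2.647     0.01225
  solve Keq expr → x = 2.9133e-04; check Q = 1.827

Direction: forward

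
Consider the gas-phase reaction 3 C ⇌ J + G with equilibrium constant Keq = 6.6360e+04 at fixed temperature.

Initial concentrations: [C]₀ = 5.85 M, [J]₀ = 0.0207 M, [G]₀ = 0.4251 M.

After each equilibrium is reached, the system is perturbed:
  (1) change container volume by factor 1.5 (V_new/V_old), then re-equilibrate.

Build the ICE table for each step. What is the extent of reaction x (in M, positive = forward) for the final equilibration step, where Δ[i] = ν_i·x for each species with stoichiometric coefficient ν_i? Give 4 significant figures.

x = -0.001317 M

Q₀ = 4.3954e-05 vs Keq = 6.6360e+04 ⇒ Q<K, forward
Step 1:
                   C          J          G
  I             5.85     0.0207     0.4251
  C           -5.809      1.936      1.936
  E          0.04114      1.957      2.361
  solve Keq expr → x = 1.936; check Q = 6.6360e+04
Then change container volume by factor 1.5 (V_new/V_old).
Step 2:
                   C          J          G
  I          0.02743      1.305      1.574
  C          0.00395  -0.001317  -0.001317
  E          0.03138      1.303      1.573
  solve Keq expr → x = -0.001317; check Q = 6.6360e+04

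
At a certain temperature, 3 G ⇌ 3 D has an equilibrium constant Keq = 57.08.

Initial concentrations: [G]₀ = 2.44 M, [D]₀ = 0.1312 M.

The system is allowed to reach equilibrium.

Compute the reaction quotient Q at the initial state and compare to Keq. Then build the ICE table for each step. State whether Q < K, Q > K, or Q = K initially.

Q₀ = 1.5546e-04 vs Keq = 57.08 ⇒ Q<K, forward
Step 1:
                    G           D
  Initial        2.44      0.1312
  Change        -1.91        1.91
  Equil        0.5301       2.041
  solve Keq expr → x = 0.6366; check Q = 57.08

Q₀ = 1.5546e-04; Q < K (proceeds forward)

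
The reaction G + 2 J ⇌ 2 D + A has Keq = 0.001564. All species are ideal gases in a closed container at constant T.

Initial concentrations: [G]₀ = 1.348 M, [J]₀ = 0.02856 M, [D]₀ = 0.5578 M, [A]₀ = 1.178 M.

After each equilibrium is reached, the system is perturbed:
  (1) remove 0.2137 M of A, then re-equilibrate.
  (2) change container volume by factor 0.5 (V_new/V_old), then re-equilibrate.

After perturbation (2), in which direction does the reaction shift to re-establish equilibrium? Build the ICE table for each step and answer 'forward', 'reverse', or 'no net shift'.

Direction: no net shift

Q₀ = 333.3 vs Keq = 0.001564 ⇒ Q>K, reverse
Step 1:
                    G           J           D           A
  I             1.348     0.02856      0.5578       1.178
  C            0.2643      0.5285     -0.5285     -0.2643
  E             1.612      0.5571     0.02927      0.9137
  solve Keq expr → x = -0.2643; check Q = 0.001564
Then remove 0.2137 M of A.
Step 2:
                    G           J           D           A
  I             1.612      0.5571     0.02927         0.7
  C         -0.001936   -0.003872    0.003872    0.001936
  E              1.61      0.5532     0.03314       0.702
  solve Keq expr → x = 0.001936; check Q = 0.001564
Then change container volume by factor 0.5 (V_new/V_old).
Step 3:
                    G           J           D           A
  I             3.221       1.106     0.06627       1.404
  C                 0           0           0           0
  E             3.221       1.106     0.06627       1.404
  solve Keq expr → x = 0; check Q = 0.001564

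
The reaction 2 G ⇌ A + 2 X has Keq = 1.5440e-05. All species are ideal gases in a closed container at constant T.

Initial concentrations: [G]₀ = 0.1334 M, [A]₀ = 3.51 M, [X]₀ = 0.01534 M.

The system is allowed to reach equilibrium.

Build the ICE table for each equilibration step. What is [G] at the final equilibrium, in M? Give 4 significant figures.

[G]_eq = 0.1484 M

Q₀ = 0.04641 vs Keq = 1.5440e-05 ⇒ Q>K, reverse
Step 1:
                  G         A         X
  init       0.1334      3.51   0.01534
  Δ         0.01503 -0.007514  -0.01503
  eq         0.1484     3.502 3.1164e-04
  solve Keq expr → x = -0.007514; check Q = 1.5440e-05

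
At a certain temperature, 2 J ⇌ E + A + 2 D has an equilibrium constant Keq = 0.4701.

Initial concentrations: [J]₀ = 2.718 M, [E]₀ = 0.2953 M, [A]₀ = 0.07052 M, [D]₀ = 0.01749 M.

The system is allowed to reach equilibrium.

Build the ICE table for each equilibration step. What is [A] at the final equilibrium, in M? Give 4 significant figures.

Q₀ = 8.6230e-07 vs Keq = 0.4701 ⇒ Q<K, forward
Step 1:
                  J         E         A         D
  Initial     2.718    0.2953   0.07052   0.01749
  Change     -1.246    0.6232    0.6232     1.246
  Equil       1.472    0.9185    0.6937     1.264
  solve Keq expr → x = 0.6232; check Q = 0.4701

[A]_eq = 0.6937 M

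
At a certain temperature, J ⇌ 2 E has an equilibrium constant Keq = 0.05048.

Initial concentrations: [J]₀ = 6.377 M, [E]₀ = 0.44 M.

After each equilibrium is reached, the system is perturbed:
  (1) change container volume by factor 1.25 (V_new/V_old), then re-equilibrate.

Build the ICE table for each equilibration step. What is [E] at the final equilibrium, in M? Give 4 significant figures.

Q₀ = 0.03036 vs Keq = 0.05048 ⇒ Q<K, forward
Step 1:
                    J           E
  init          6.377        0.44
  Δ           -0.0623      0.1246
  eq            6.315      0.5646
  solve Keq expr → x = 0.0623; check Q = 0.05048
Then change container volume by factor 1.25 (V_new/V_old).
Step 2:
                    J           E
  init          5.052      0.4517
  Δ          -0.02601     0.05201
  eq            5.026      0.5037
  solve Keq expr → x = 0.02601; check Q = 0.05048

[E]_eq = 0.5037 M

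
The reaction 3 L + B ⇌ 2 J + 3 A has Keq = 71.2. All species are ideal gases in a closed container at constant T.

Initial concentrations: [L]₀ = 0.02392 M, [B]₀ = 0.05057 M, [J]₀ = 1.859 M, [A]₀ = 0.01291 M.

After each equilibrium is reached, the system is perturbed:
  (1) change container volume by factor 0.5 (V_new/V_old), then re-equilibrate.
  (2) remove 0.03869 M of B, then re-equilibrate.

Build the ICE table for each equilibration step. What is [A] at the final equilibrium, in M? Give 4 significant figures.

Q₀ = 10.74 vs Keq = 71.2 ⇒ Q<K, forward
Step 1:
                   L          B          J          A
  I          0.02392    0.05057      1.859    0.01291
  C        -0.005505  -0.001835    0.00367   0.005505
  E          0.01841    0.04873      1.863    0.01842
  solve Keq expr → x = 0.001835; check Q = 71.2
Then change container volume by factor 0.5 (V_new/V_old).
Step 2:
                   L          B          J          A
  I          0.03683    0.09747      3.725    0.03683
  C         0.004142   0.001381  -0.002761  -0.004142
  E          0.04097    0.09885      3.723    0.03269
  solve Keq expr → x = -0.001381; check Q = 71.2
Then remove 0.03869 M of B.
Step 3:
                   L          B          J          A
  I          0.04097    0.06016      3.723    0.03269
  C         0.002876 9.5856e-04  -0.001917  -0.002876
  E          0.04385    0.06112      3.721    0.02981
  solve Keq expr → x = -9.5856e-04; check Q = 71.2

[A]_eq = 0.02981 M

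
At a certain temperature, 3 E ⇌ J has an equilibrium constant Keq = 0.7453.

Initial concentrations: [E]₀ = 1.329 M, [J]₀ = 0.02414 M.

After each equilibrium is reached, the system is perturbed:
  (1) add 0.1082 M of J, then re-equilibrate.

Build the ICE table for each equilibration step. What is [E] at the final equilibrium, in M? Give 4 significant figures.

[E]_eq = 0.7568 M

Q₀ = 0.01028 vs Keq = 0.7453 ⇒ Q<K, forward
Step 1:
                   E          J
  I            1.329    0.02414
  C          -0.6445     0.2148
  E           0.6845      0.239
  solve Keq expr → x = 0.2148; check Q = 0.7453
Then add 0.1082 M of J.
Step 2:
                   E          J
  I           0.6845     0.3472
  C          0.07235   -0.02412
  E           0.7568     0.3231
  solve Keq expr → x = -0.02412; check Q = 0.7453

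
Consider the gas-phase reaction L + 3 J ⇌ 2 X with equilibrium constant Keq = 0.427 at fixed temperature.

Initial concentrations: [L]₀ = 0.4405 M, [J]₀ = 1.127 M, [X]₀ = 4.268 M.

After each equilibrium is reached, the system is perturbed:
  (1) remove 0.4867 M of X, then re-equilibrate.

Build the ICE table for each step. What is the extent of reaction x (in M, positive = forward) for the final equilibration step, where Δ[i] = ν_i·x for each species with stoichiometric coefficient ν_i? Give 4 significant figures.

x = 0.05846 M

Q₀ = 28.89 vs Keq = 0.427 ⇒ Q>K, reverse
Step 1:
                   L          J          X
  init        0.4405      1.127      4.268
  Δ           0.5687      1.706     -1.137
  eq           1.009      2.833      3.131
  solve Keq expr → x = -0.5687; check Q = 0.427
Then remove 0.4867 M of X.
Step 2:
                   L          J          X
  init         1.009      2.833      2.644
  Δ         -0.05846    -0.1754     0.1169
  eq          0.9508      2.658      2.761
  solve Keq expr → x = 0.05846; check Q = 0.427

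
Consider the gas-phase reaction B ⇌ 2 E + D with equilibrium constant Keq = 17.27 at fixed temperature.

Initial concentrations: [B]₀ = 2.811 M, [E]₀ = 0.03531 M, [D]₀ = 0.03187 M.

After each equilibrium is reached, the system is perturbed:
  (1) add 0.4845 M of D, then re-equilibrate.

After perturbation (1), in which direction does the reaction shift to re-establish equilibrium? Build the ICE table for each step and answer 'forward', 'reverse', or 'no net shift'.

Direction: reverse

Q₀ = 1.4136e-05 vs Keq = 17.27 ⇒ Q<K, forward
Step 1:
                  B         E         D
  I           2.811   0.03531   0.03187
  C          -1.676     3.352     1.676
  E           1.135     3.388     1.708
  solve Keq expr → x = 1.676; check Q = 17.27
Then add 0.4845 M of D.
Step 2:
                  B         E         D
  I           1.135     3.388     2.192
  C         0.09877   -0.1975  -0.09877
  E           1.234      3.19     2.094
  solve Keq expr → x = -0.09877; check Q = 17.27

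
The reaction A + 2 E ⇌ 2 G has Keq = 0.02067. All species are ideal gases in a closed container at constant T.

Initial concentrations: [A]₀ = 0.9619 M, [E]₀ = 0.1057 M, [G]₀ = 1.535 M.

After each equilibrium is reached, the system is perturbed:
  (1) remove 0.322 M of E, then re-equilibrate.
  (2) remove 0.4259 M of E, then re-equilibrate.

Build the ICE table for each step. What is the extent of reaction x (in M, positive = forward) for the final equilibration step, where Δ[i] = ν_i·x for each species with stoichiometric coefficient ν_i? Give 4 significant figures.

x = -0.03242 M

Q₀ = 219.2 vs Keq = 0.02067 ⇒ Q>K, reverse
Step 1:
                   A          E          G
  I           0.9619     0.1057      1.535
  C           0.6412      1.282     -1.282
  E            1.603      1.388     0.2527
  solve Keq expr → x = -0.6412; check Q = 0.02067
Then remove 0.322 M of E.
Step 2:
                   A          E          G
  I            1.603      1.066     0.2527
  C          0.02415     0.0483    -0.0483
  E            1.627      1.114     0.2044
  solve Keq expr → x = -0.02415; check Q = 0.02067
Then remove 0.4259 M of E.
Step 3:
                   A          E          G
  I            1.627     0.6884     0.2044
  C          0.03242    0.06485   -0.06485
  E             1.66     0.7533     0.1395
  solve Keq expr → x = -0.03242; check Q = 0.02067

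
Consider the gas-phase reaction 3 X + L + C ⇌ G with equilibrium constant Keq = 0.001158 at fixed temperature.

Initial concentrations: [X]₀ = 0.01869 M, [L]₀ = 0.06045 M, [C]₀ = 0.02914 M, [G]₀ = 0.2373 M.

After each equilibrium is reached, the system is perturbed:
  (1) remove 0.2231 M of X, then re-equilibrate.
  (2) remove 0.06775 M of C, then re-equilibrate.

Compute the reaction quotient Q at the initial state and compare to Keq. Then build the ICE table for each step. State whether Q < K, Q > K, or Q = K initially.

Q₀ = 2.0634e+07; Q > K (proceeds reverse)

Q₀ = 2.0634e+07 vs Keq = 0.001158 ⇒ Q>K, reverse
Step 1:
                  X         L         C         G
  I         0.01869   0.06045   0.02914    0.2373
  C          0.7118    0.2373    0.2373   -0.2373
  E          0.7305    0.2977    0.2664 3.5800e-05
  solve Keq expr → x = -0.2373; check Q = 0.001158
Then remove 0.2231 M of X.
Step 2:
                  X         L         C         G
  I          0.5074    0.2977    0.2664 3.5800e-05
  C       7.1388e-05 2.3796e-05 2.3796e-05 -2.3796e-05
  E          0.5075    0.2977    0.2664 1.2004e-05
  solve Keq expr → x = -2.3796e-05; check Q = 0.001158
Then remove 0.06775 M of C.
Step 3:
                  X         L         C         G
  I          0.5075    0.2977    0.1987 1.2004e-05
  C       9.1551e-06 3.0517e-06 3.0517e-06 -3.0517e-06
  E          0.5075    0.2977    0.1987 8.9519e-06
  solve Keq expr → x = -3.0517e-06; check Q = 0.001158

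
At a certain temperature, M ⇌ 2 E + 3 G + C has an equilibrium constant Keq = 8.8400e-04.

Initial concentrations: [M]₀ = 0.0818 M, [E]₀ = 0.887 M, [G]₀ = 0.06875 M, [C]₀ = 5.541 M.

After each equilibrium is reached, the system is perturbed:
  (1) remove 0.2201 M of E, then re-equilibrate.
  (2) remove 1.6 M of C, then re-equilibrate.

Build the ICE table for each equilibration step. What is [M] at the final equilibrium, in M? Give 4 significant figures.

[M]_eq = 0.09245 M

Q₀ = 0.01732 vs Keq = 8.8400e-04 ⇒ Q>K, reverse
Step 1:
                  M         E         G         C
  init       0.0818     0.887   0.06875     5.541
  Δ         0.01377  -0.02753   -0.0413  -0.01377
  eq        0.09557    0.8595   0.02745     5.527
  solve Keq expr → x = -0.01377; check Q = 8.8400e-04
Then remove 0.2201 M of E.
Step 2:
                  M         E         G         C
  init      0.09557    0.6394   0.02745     5.527
  Δ       -0.001877  0.003754  0.005632  0.001877
  eq        0.09369    0.6431   0.03309     5.529
  solve Keq expr → x = 0.001877; check Q = 8.8400e-04
Then remove 1.6 M of C.
Step 3:
                  M         E         G         C
  init      0.09369    0.6431   0.03309     3.929
  Δ       -0.001242  0.002485  0.003727  0.001242
  eq        0.09245    0.6456   0.03681      3.93
  solve Keq expr → x = 0.001242; check Q = 8.8400e-04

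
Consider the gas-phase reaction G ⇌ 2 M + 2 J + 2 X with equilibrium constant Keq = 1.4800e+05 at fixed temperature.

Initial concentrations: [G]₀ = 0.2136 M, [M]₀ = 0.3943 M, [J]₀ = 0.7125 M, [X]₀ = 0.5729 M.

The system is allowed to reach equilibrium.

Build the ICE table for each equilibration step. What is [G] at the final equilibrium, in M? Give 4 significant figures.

[G]_eq = 5.9237e-06 M

Q₀ = 0.1213 vs Keq = 1.4800e+05 ⇒ Q<K, forward
Step 1:
                    G           M           J           X
  init         0.2136      0.3943      0.7125      0.5729
  Δ           -0.2136      0.4272      0.4272      0.4272
  eq       5.9237e-06      0.8215        1.14           1
  solve Keq expr → x = 0.2136; check Q = 1.4800e+05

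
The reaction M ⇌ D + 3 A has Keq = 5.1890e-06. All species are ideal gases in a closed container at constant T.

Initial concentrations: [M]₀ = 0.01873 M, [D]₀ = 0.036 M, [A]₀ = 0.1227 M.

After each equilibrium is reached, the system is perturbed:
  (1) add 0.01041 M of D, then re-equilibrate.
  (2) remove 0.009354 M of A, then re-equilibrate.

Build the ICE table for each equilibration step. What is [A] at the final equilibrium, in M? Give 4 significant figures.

Q₀ = 0.003551 vs Keq = 5.1890e-06 ⇒ Q>K, reverse
Step 1:
                  M         D         A
  Initial   0.01873     0.036    0.1227
  Change    0.02959  -0.02959  -0.08876
  Equil     0.04832  0.006413   0.03394
  solve Keq expr → x = -0.02959; check Q = 5.1890e-06
Then add 0.01041 M of D.
Step 2:
                  M         D         A
  Initial   0.04832   0.01682   0.03394
  Change   0.002509 -0.002509 -0.007527
  Equil     0.05083   0.01431   0.02641
  solve Keq expr → x = -0.002509; check Q = 5.1890e-06
Then remove 0.009354 M of A.
Step 3:
                  M         D         A
  Initial   0.05083   0.01431   0.01706
  Change  -0.002516  0.002516  0.007547
  Equil     0.04831   0.01683    0.0246
  solve Keq expr → x = 0.002516; check Q = 5.1890e-06

[A]_eq = 0.0246 M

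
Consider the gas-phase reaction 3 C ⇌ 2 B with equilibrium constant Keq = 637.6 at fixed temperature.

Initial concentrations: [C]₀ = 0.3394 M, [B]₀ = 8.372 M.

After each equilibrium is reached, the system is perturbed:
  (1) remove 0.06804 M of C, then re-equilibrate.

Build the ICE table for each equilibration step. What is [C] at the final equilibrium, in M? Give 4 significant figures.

[C]_eq = 0.4739 M

Q₀ = 1793 vs Keq = 637.6 ⇒ Q>K, reverse
Step 1:
                   C          B
  init        0.3394      8.372
  Δ           0.1362   -0.09078
  eq          0.4756      8.281
  solve Keq expr → x = -0.04539; check Q = 637.6
Then remove 0.06804 M of C.
Step 2:
                   C          B
  init        0.4075      8.281
  Δ          0.06635   -0.04423
  eq          0.4739      8.237
  solve Keq expr → x = -0.02212; check Q = 637.6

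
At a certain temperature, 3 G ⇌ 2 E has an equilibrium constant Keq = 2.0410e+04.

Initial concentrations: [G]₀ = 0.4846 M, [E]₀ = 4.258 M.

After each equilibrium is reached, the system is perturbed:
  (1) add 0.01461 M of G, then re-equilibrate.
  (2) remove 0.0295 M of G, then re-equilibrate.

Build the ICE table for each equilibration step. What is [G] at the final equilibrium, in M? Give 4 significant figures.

Q₀ = 159.3 vs Keq = 2.0410e+04 ⇒ Q<K, forward
Step 1:
                    G           E
  init         0.4846       4.258
  Δ           -0.3846      0.2564
  eq          0.09995       4.514
  solve Keq expr → x = 0.1282; check Q = 2.0410e+04
Then add 0.01461 M of G.
Step 2:
                    G           E
  init         0.1146       4.514
  Δ          -0.01447    0.009645
  eq           0.1001       4.524
  solve Keq expr → x = 0.004823; check Q = 2.0410e+04
Then remove 0.0295 M of G.
Step 3:
                    G           E
  init        0.07059       4.524
  Δ           0.02921    -0.01948
  eq          0.09981       4.505
  solve Keq expr → x = -0.009738; check Q = 2.0410e+04

[G]_eq = 0.09981 M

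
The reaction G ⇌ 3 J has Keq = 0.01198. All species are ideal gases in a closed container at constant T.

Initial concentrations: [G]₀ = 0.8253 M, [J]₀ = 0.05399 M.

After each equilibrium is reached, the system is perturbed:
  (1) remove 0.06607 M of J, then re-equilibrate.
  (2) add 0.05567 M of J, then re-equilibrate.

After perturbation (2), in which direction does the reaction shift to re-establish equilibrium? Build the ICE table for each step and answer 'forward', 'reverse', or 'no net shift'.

Direction: reverse

Q₀ = 1.9069e-04 vs Keq = 0.01198 ⇒ Q<K, forward
Step 1:
                  G         J
  init       0.8253   0.05399
  Δ        -0.05201     0.156
  eq         0.7733      0.21
  solve Keq expr → x = 0.05201; check Q = 0.01198
Then remove 0.06607 M of J.
Step 2:
                  G         J
  init       0.7733     0.144
  Δ        -0.02137   0.06412
  eq         0.7519    0.2081
  solve Keq expr → x = 0.02137; check Q = 0.01198
Then add 0.05567 M of J.
Step 3:
                  G         J
  init       0.7519    0.2637
  Δ         0.01801  -0.05402
  eq         0.7699    0.2097
  solve Keq expr → x = -0.01801; check Q = 0.01198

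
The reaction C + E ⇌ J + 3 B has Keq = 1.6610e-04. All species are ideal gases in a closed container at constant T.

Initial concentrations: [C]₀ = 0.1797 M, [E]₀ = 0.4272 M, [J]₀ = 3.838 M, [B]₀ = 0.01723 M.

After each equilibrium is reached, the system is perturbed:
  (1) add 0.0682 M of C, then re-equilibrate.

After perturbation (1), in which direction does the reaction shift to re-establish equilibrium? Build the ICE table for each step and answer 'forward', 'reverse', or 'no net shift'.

Direction: forward

Q₀ = 2.5573e-04 vs Keq = 1.6610e-04 ⇒ Q>K, reverse
Step 1:
                   C          E          J          B
  init        0.1797     0.4272      3.838    0.01723
  Δ       7.5920e-04 7.5920e-04 -7.5920e-04  -0.002278
  eq          0.1805      0.428      3.837    0.01495
  solve Keq expr → x = -7.5920e-04; check Q = 1.6610e-04
Then add 0.0682 M of C.
Step 2:
                   C          E          J          B
  init        0.2487      0.428      3.837    0.01495
  Δ       -5.5530e-04 -5.5530e-04 5.5530e-04   0.001666
  eq          0.2481     0.4274      3.838    0.01662
  solve Keq expr → x = 5.5530e-04; check Q = 1.6610e-04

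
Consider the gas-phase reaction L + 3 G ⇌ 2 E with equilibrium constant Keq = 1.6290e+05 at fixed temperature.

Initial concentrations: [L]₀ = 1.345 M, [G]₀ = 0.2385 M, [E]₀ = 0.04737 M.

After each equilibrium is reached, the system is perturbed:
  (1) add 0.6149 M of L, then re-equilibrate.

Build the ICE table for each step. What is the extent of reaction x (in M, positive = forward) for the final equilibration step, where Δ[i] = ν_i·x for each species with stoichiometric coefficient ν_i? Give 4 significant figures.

Q₀ = 0.123 vs Keq = 1.6290e+05 ⇒ Q<K, forward
Step 1:
                    L           G           E
  I             1.345      0.2385     0.04737
  C          -0.07756     -0.2327      0.1551
  E             1.267    0.005834      0.2025
  solve Keq expr → x = 0.07756; check Q = 1.6290e+05
Then add 0.6149 M of L.
Step 2:
                    L           G           E
  I             1.882    0.005834      0.2025
  C       -2.3747e-04 -7.1240e-04  4.7493e-04
  E             1.882    0.005122       0.203
  solve Keq expr → x = 2.3747e-04; check Q = 1.6290e+05

x = 2.3747e-04 M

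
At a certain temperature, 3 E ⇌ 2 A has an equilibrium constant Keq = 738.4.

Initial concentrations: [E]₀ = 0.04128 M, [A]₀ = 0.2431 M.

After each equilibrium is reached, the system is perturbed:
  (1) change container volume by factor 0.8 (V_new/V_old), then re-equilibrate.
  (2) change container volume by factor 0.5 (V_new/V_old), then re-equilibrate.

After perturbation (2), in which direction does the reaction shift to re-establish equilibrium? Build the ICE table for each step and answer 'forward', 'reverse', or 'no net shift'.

Direction: forward

Q₀ = 840.1 vs Keq = 738.4 ⇒ Q>K, reverse
Step 1:
                  E         A
  I         0.04128    0.2431
  C        0.001682 -0.001122
  E         0.04296     0.242
  solve Keq expr → x = -5.6076e-04; check Q = 738.4
Then change container volume by factor 0.8 (V_new/V_old).
Step 2:
                  E         A
  I          0.0537    0.3025
  C       -0.003587  0.002391
  E         0.05012    0.3049
  solve Keq expr → x = 0.001196; check Q = 738.4
Then change container volume by factor 0.5 (V_new/V_old).
Step 3:
                  E         A
  I          0.1002    0.6097
  C        -0.01955   0.01303
  E         0.08068    0.6228
  solve Keq expr → x = 0.006516; check Q = 738.4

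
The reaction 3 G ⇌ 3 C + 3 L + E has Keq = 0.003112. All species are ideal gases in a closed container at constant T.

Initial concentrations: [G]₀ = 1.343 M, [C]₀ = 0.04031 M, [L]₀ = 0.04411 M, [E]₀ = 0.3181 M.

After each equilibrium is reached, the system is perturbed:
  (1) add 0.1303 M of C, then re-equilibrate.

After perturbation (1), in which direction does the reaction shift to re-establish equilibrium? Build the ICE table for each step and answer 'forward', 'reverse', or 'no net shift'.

Direction: reverse

Q₀ = 7.3822e-10 vs Keq = 0.003112 ⇒ Q<K, forward
Step 1:
                   G          C          L          E
  I            1.343    0.04031    0.04411     0.3181
  C          -0.3855     0.3855     0.3855     0.1285
  E           0.9575     0.4258     0.4296     0.4466
  solve Keq expr → x = 0.1285; check Q = 0.003112
Then add 0.1303 M of C.
Step 2:
                   G          C          L          E
  I           0.9575     0.5561     0.4296     0.4466
  C          0.04751   -0.04751   -0.04751   -0.01584
  E            1.005     0.5086     0.3821     0.4307
  solve Keq expr → x = -0.01584; check Q = 0.003112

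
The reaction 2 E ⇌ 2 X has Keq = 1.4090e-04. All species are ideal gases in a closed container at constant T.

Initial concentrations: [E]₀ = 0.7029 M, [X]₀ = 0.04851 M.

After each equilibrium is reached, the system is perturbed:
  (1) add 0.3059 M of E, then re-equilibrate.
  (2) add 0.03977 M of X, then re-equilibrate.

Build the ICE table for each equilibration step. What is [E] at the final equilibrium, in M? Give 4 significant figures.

Q₀ = 0.004763 vs Keq = 1.4090e-04 ⇒ Q>K, reverse
Step 1:
                   E          X
  Initial     0.7029    0.04851
  Change      0.0397    -0.0397
  Equil       0.7426   0.008815
  solve Keq expr → x = -0.01985; check Q = 1.4090e-04
Then add 0.3059 M of E.
Step 2:
                   E          X
  Initial      1.048   0.008815
  Change   -0.003588   0.003588
  Equil        1.045     0.0124
  solve Keq expr → x = 0.001794; check Q = 1.4090e-04
Then add 0.03977 M of X.
Step 3:
                   E          X
  Initial      1.045    0.05217
  Change      0.0393    -0.0393
  Equil        1.084    0.01287
  solve Keq expr → x = -0.01965; check Q = 1.4090e-04

[E]_eq = 1.084 M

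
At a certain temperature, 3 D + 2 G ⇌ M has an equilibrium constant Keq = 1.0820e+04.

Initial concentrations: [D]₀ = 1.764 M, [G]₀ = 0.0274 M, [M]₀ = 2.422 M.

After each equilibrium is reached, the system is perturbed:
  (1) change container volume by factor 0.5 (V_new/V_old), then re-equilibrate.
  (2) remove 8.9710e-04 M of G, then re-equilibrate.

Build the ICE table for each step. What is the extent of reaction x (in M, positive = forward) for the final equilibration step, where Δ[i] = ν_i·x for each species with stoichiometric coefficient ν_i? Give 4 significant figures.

Q₀ = 587.7 vs Keq = 1.0820e+04 ⇒ Q<K, forward
Step 1:
                    D           G           M
  I             1.764      0.0274       2.422
  C          -0.03124    -0.02083     0.01041
  E             1.733    0.006574       2.432
  solve Keq expr → x = 0.01041; check Q = 1.0820e+04
Then change container volume by factor 0.5 (V_new/V_old).
Step 2:
                    D           G           M
  I             3.466     0.01315       4.865
  C          -0.01476   -0.009837    0.004919
  E             3.451     0.00331        4.87
  solve Keq expr → x = 0.004919; check Q = 1.0820e+04
Then remove 8.9710e-04 M of G.
Step 3:
                    D           G           M
  I             3.451    0.002412        4.87
  C          0.001343  8.9502e-04 -4.4751e-04
  E             3.452    0.003307       4.869
  solve Keq expr → x = -4.4751e-04; check Q = 1.0820e+04

x = -4.4751e-04 M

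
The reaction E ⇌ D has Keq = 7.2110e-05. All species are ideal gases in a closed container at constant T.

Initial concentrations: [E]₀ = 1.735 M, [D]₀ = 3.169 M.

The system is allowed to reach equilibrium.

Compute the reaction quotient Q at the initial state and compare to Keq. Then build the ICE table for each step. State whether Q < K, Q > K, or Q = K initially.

Q₀ = 1.827; Q > K (proceeds reverse)

Q₀ = 1.827 vs Keq = 7.2110e-05 ⇒ Q>K, reverse
Step 1:
                  E         D
  I           1.735     3.169
  C           3.169    -3.169
  E           4.904 3.5360e-04
  solve Keq expr → x = -3.169; check Q = 7.2110e-05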